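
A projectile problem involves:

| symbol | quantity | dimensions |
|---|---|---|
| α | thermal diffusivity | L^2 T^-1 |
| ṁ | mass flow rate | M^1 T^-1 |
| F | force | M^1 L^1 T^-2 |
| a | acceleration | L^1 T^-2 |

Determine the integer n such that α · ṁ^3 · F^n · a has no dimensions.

Balance the M exponent: (1)·n from F, plus (0) + 3·(1) + (0) = 3 from the rest, must sum to zero.
n + 3 = 0, so n = -3.

-3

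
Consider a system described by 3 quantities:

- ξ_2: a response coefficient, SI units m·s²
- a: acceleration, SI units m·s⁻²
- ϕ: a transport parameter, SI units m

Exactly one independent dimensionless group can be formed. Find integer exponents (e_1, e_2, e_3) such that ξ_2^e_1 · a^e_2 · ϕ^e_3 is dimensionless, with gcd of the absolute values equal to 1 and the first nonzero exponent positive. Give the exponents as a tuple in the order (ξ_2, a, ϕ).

(1, 1, -2)

L: e_1·(1) + e_2·(1) + e_3·(1) = 0
T: e_1·(2) + e_2·(-2) + e_3·(0) = 0
Solving this homogeneous linear system for the smallest-integer solution (first nonzero entry positive) gives (1, 1, -2).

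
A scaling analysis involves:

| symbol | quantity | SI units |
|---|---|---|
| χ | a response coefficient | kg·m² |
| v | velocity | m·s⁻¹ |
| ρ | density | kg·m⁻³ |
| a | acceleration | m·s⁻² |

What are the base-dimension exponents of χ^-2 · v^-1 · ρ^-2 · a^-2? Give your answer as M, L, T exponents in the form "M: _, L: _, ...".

M: -4, L: -1, T: 5

Collect each base-dimension exponent across the product:
  M: −2·(1) − (0) − 2·(1) − 2·(0) = -4
  L: −2·(2) − (1) − 2·(-3) − 2·(1) = -1
  T: −2·(0) − (-1) − 2·(0) − 2·(-2) = 5
So the dimensions are [M⁻⁴ L⁻¹ T⁵].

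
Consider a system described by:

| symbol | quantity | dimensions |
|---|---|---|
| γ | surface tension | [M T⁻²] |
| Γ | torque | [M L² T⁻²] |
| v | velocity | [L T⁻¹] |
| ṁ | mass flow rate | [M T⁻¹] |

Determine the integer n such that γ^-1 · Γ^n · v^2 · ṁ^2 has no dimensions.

Balance the M exponent: (1)·n from Γ, plus −(1) + 2·(0) + 2·(1) = 1 from the rest, must sum to zero.
n + 1 = 0, so n = -1.

-1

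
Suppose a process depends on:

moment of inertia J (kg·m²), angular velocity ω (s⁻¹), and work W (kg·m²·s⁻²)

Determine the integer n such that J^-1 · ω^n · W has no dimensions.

Balance the T exponent: (-1)·n from ω, plus −(0) + (-2) = -2 from the rest, must sum to zero.
−n − 2 = 0, so n = -2.

-2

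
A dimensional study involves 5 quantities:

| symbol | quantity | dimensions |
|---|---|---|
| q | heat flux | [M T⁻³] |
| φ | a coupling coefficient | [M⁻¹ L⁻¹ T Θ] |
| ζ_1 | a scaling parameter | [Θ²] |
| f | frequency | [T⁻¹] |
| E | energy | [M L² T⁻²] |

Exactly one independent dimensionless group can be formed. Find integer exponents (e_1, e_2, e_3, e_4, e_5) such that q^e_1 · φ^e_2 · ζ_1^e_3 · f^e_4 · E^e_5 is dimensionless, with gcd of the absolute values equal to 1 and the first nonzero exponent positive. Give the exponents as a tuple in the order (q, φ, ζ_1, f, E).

M: e_1·(1) + e_2·(-1) + e_3·(0) + e_4·(0) + e_5·(1) = 0
L: e_1·(0) + e_2·(-1) + e_3·(0) + e_4·(0) + e_5·(2) = 0
T: e_1·(-3) + e_2·(1) + e_3·(0) + e_4·(-1) + e_5·(-2) = 0
Θ: e_1·(0) + e_2·(1) + e_3·(2) + e_4·(0) + e_5·(0) = 0
Solving this homogeneous linear system for the smallest-integer solution (first nonzero entry positive) gives (1, 2, -1, -3, 1).

(1, 2, -1, -3, 1)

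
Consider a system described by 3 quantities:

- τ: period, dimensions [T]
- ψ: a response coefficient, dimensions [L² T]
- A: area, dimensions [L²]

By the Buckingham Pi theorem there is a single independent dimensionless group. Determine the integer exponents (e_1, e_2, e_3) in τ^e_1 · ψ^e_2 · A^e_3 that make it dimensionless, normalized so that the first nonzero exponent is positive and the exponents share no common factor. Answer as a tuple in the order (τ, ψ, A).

L: e_1·(0) + e_2·(2) + e_3·(2) = 0
T: e_1·(1) + e_2·(1) + e_3·(0) = 0
Solving this homogeneous linear system for the smallest-integer solution (first nonzero entry positive) gives (1, -1, 1).

(1, -1, 1)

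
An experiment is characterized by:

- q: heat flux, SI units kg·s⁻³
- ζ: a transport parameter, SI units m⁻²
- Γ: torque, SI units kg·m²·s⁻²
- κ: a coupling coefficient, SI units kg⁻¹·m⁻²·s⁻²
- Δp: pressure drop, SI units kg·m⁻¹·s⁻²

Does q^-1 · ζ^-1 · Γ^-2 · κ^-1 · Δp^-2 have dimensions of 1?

no

Sum the exponent of each base dimension across the product:
  M: −[q]_M − [ζ]_M − 2·[Γ]_M − [κ]_M − 2·[Δp]_M = −(1) − (0) − 2·(1) − (-1) − 2·(1) = -4
  L: −[q]_L − [ζ]_L − 2·[Γ]_L − [κ]_L − 2·[Δp]_L = −(0) − (-2) − 2·(2) − (-2) − 2·(-1) = 2
  T: −[q]_T − [ζ]_T − 2·[Γ]_T − [κ]_T − 2·[Δp]_T = −(-3) − (0) − 2·(-2) − (-2) − 2·(-2) = 13
Net dimensions [M⁻⁴ L² T¹³] ≠ [1] — not dimensionless.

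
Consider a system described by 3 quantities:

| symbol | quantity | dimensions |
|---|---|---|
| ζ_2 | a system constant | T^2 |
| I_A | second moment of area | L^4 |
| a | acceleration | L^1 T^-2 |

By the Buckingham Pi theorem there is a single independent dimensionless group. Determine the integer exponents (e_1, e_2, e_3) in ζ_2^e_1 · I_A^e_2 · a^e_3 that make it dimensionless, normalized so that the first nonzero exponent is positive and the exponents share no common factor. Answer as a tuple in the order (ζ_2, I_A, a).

(4, -1, 4)

L: e_1·(0) + e_2·(4) + e_3·(1) = 0
T: e_1·(2) + e_2·(0) + e_3·(-2) = 0
Solving this homogeneous linear system for the smallest-integer solution (first nonzero entry positive) gives (4, -1, 4).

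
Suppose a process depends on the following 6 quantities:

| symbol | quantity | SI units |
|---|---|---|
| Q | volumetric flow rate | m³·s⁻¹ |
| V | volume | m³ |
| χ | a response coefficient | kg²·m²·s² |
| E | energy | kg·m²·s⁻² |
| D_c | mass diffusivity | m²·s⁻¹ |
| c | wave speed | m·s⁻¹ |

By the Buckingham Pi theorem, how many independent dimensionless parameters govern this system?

There are 6 variables and 3 base dimensions (M, L, T).
The dimension matrix has rank 3.
Independent dimensionless groups: 6 − 3 = 3.

3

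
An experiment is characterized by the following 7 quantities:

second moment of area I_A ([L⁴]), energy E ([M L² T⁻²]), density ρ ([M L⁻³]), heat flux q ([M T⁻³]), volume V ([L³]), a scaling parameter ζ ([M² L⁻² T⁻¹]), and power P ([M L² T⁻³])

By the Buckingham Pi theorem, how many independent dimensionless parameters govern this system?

4

There are 7 variables and 3 base dimensions (M, L, T).
The dimension matrix has rank 3.
Independent dimensionless groups: 7 − 3 = 4.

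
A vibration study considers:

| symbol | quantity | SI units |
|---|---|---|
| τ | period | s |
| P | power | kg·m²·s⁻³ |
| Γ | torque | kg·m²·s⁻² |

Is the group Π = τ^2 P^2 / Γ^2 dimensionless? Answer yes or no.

yes

Sum the exponent of each base dimension across the product:
  M: 2·[τ]_M + 2·[P]_M − 2·[Γ]_M = 2·(0) + 2·(1) − 2·(1) = 0
  L: 2·[τ]_L + 2·[P]_L − 2·[Γ]_L = 2·(0) + 2·(2) − 2·(2) = 0
  T: 2·[τ]_T + 2·[P]_T − 2·[Γ]_T = 2·(1) + 2·(-3) − 2·(-2) = 0
All base exponents vanish — dimensionless.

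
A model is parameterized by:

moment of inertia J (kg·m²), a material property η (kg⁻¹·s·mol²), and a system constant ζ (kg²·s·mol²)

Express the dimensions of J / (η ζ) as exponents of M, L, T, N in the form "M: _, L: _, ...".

Collect each base-dimension exponent across the product:
  M: (1) − (-1) − (2) = 0
  L: (2) − (0) − (0) = 2
  T: (0) − (1) − (1) = -2
  N: (0) − (2) − (2) = -4
So the dimensions are [L² T⁻² N⁻⁴].

M: 0, L: 2, T: -2, N: -4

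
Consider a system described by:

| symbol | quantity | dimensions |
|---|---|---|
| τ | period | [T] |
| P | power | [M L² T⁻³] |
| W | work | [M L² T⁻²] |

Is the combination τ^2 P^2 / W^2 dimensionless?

yes

Sum the exponent of each base dimension across the product:
  M: 2·[τ]_M + 2·[P]_M − 2·[W]_M = 2·(0) + 2·(1) − 2·(1) = 0
  L: 2·[τ]_L + 2·[P]_L − 2·[W]_L = 2·(0) + 2·(2) − 2·(2) = 0
  T: 2·[τ]_T + 2·[P]_T − 2·[W]_T = 2·(1) + 2·(-3) − 2·(-2) = 0
All base exponents vanish — dimensionless.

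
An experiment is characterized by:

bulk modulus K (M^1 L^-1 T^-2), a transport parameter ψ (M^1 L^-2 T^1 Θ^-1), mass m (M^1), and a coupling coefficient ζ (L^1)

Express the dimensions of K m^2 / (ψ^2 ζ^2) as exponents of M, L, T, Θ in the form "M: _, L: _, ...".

Collect each base-dimension exponent across the product:
  M: (1) − 2·(1) + 2·(1) − 2·(0) = 1
  L: (-1) − 2·(-2) + 2·(0) − 2·(1) = 1
  T: (-2) − 2·(1) + 2·(0) − 2·(0) = -4
  Θ: (0) − 2·(-1) + 2·(0) − 2·(0) = 2
So the dimensions are [M L T⁻⁴ Θ²].

M: 1, L: 1, T: -4, Θ: 2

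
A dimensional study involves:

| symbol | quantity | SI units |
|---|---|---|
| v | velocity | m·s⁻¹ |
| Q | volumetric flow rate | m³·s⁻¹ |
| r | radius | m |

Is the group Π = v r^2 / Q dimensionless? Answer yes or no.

yes

Sum the exponent of each base dimension across the product:
  M: [v]_M − [Q]_M + 2·[r]_M = (0) − (0) + 2·(0) = 0
  L: [v]_L − [Q]_L + 2·[r]_L = (1) − (3) + 2·(1) = 0
  T: [v]_T − [Q]_T + 2·[r]_T = (-1) − (-1) + 2·(0) = 0
All base exponents vanish — dimensionless.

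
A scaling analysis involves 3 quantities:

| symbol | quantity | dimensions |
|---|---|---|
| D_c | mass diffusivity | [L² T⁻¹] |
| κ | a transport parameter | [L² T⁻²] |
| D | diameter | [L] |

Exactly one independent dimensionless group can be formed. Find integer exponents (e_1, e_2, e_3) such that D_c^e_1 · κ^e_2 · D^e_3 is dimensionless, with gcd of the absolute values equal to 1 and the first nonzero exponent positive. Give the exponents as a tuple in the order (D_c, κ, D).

(2, -1, -2)

L: e_1·(2) + e_2·(2) + e_3·(1) = 0
T: e_1·(-1) + e_2·(-2) + e_3·(0) = 0
Solving this homogeneous linear system for the smallest-integer solution (first nonzero entry positive) gives (2, -1, -2).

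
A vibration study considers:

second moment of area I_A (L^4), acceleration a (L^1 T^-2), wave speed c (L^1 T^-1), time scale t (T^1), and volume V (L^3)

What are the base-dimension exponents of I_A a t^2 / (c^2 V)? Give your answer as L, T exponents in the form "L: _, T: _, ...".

L: 0, T: 2

Collect each base-dimension exponent across the product:
  L: (4) + (1) − 2·(1) + 2·(0) − (3) = 0
  T: (0) + (-2) − 2·(-1) + 2·(1) − (0) = 2
So the dimensions are [T²].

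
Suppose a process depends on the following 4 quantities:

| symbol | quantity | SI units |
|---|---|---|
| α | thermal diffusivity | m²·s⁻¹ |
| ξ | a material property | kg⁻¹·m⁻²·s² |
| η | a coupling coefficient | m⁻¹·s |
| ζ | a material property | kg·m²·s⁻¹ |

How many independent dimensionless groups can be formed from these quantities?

There are 4 variables and 3 base dimensions (M, L, T).
The dimension matrix has rank 3.
Independent dimensionless groups: 4 − 3 = 1.

1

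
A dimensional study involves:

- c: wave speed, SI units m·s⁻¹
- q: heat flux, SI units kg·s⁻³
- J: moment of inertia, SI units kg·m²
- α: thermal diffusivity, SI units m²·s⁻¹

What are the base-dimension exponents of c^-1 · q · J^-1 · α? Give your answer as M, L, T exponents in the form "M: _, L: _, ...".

Collect each base-dimension exponent across the product:
  M: −(0) + (1) − (1) + (0) = 0
  L: −(1) + (0) − (2) + (2) = -1
  T: −(-1) + (-3) − (0) + (-1) = -3
So the dimensions are [L⁻¹ T⁻³].

M: 0, L: -1, T: -3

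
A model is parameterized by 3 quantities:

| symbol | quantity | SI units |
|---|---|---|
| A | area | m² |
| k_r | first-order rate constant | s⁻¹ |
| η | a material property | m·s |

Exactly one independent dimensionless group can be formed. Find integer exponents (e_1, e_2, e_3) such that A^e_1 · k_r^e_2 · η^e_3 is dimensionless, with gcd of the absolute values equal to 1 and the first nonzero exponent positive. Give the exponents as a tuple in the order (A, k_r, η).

L: e_1·(2) + e_2·(0) + e_3·(1) = 0
T: e_1·(0) + e_2·(-1) + e_3·(1) = 0
Solving this homogeneous linear system for the smallest-integer solution (first nonzero entry positive) gives (1, -2, -2).

(1, -2, -2)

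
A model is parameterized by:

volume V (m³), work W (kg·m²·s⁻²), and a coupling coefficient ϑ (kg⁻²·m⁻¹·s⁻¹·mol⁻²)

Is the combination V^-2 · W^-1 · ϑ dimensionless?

no

Sum the exponent of each base dimension across the product:
  M: −2·[V]_M − [W]_M + [ϑ]_M = −2·(0) − (1) + (-2) = -3
  L: −2·[V]_L − [W]_L + [ϑ]_L = −2·(3) − (2) + (-1) = -9
  T: −2·[V]_T − [W]_T + [ϑ]_T = −2·(0) − (-2) + (-1) = 1
  N: −2·[V]_N − [W]_N + [ϑ]_N = −2·(0) − (0) + (-2) = -2
Net dimensions [M⁻³ L⁻⁹ T N⁻²] ≠ [1] — not dimensionless.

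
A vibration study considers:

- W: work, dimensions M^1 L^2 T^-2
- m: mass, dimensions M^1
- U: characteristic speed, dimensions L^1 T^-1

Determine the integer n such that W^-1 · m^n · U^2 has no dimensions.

Balance the M exponent: (1)·n from m, plus −(1) + 2·(0) = -1 from the rest, must sum to zero.
n − 1 = 0, so n = 1.

1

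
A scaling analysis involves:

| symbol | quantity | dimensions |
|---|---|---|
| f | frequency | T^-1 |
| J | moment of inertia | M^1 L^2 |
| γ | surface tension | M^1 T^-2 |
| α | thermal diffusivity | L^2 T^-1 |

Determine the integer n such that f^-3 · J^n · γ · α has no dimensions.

-1

Balance the M exponent: (1)·n from J, plus −3·(0) + (1) + (0) = 1 from the rest, must sum to zero.
n + 1 = 0, so n = -1.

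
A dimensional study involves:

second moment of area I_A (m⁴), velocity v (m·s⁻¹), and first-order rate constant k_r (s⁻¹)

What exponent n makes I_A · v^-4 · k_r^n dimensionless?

Balance the T exponent: (-1)·n from k_r, plus (0) − 4·(-1) = 4 from the rest, must sum to zero.
−n + 4 = 0, so n = 4.

4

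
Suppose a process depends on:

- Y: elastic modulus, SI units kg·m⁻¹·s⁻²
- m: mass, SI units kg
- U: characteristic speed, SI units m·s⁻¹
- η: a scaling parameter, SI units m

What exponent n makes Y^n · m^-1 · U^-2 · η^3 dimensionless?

Balance the M exponent: (1)·n from Y, plus −(1) − 2·(0) + 3·(0) = -1 from the rest, must sum to zero.
n − 1 = 0, so n = 1.

1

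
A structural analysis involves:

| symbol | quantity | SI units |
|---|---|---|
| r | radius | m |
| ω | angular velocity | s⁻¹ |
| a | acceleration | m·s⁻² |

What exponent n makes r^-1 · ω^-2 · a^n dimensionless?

1

Balance the L exponent: (1)·n from a, plus −(1) − 2·(0) = -1 from the rest, must sum to zero.
n − 1 = 0, so n = 1.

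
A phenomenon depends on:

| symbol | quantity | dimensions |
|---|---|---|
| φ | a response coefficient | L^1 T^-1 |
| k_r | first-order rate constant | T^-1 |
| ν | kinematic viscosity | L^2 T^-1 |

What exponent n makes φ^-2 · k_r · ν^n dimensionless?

Balance the L exponent: (2)·n from ν, plus −2·(1) + (0) = -2 from the rest, must sum to zero.
2n − 2 = 0, so n = 1.

1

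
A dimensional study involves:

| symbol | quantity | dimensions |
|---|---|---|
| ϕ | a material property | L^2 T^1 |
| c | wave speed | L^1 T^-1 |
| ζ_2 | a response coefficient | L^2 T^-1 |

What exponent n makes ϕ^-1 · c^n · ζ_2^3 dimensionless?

-4

Balance the L exponent: (1)·n from c, plus −(2) + 3·(2) = 4 from the rest, must sum to zero.
n + 4 = 0, so n = -4.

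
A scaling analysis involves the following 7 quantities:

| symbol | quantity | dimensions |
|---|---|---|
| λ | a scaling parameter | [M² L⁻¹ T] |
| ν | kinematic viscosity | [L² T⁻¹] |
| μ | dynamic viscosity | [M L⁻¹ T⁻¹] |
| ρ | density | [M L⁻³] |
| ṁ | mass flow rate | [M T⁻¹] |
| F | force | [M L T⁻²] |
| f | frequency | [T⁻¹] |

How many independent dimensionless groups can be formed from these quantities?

4

There are 7 variables and 3 base dimensions (M, L, T).
The dimension matrix has rank 3.
Independent dimensionless groups: 7 − 3 = 4.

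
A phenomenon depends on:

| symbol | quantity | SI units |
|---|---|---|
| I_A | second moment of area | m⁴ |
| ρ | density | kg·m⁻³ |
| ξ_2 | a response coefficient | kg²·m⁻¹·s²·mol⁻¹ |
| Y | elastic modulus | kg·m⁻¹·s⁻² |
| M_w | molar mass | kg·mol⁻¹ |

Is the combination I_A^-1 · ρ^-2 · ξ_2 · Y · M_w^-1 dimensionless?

Sum the exponent of each base dimension across the product:
  M: −[I_A]_M − 2·[ρ]_M + [ξ_2]_M + [Y]_M − [M_w]_M = −(0) − 2·(1) + (2) + (1) − (1) = 0
  L: −[I_A]_L − 2·[ρ]_L + [ξ_2]_L + [Y]_L − [M_w]_L = −(4) − 2·(-3) + (-1) + (-1) − (0) = 0
  T: −[I_A]_T − 2·[ρ]_T + [ξ_2]_T + [Y]_T − [M_w]_T = −(0) − 2·(0) + (2) + (-2) − (0) = 0
  N: −[I_A]_N − 2·[ρ]_N + [ξ_2]_N + [Y]_N − [M_w]_N = −(0) − 2·(0) + (-1) + (0) − (-1) = 0
All base exponents vanish — dimensionless.

yes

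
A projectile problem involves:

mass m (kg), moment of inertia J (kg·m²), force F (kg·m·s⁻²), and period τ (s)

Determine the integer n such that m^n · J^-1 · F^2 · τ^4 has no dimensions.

Balance the M exponent: (1)·n from m, plus −(1) + 2·(1) + 4·(0) = 1 from the rest, must sum to zero.
n + 1 = 0, so n = -1.

-1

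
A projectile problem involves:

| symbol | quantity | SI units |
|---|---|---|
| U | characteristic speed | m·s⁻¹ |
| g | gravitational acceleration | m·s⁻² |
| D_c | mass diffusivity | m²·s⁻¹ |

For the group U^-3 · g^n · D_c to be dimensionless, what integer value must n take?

Balance the L exponent: (1)·n from g, plus −3·(1) + (2) = -1 from the rest, must sum to zero.
n − 1 = 0, so n = 1.

1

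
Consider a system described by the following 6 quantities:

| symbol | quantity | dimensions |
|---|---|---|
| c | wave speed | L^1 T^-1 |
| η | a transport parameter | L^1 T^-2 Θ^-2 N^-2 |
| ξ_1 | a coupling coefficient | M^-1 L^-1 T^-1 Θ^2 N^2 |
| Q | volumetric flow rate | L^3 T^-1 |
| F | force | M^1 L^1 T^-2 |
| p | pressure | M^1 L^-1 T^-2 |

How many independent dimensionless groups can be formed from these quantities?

There are 6 variables and 5 base dimensions (M, L, T, Θ, N).
The dimension matrix has rank 4 (less than 5: the dimension vectors are linearly dependent).
Independent dimensionless groups: 6 − 4 = 2.

2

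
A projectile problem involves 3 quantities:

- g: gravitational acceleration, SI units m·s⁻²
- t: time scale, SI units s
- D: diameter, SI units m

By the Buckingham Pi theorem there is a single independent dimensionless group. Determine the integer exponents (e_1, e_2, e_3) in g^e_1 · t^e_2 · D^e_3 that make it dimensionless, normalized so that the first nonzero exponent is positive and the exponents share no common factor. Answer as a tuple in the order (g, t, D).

(1, 2, -1)

L: e_1·(1) + e_2·(0) + e_3·(1) = 0
T: e_1·(-2) + e_2·(1) + e_3·(0) = 0
Solving this homogeneous linear system for the smallest-integer solution (first nonzero entry positive) gives (1, 2, -1).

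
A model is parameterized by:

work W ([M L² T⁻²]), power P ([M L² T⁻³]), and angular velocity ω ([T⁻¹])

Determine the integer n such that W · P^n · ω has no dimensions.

-1

Balance the M exponent: (1)·n from P, plus (1) + (0) = 1 from the rest, must sum to zero.
n + 1 = 0, so n = -1.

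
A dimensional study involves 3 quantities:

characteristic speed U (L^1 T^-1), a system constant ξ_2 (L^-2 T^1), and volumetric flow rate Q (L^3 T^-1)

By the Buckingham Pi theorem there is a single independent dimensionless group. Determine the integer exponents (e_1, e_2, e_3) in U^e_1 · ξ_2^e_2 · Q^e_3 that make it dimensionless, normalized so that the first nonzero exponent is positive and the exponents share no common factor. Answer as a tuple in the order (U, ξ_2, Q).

L: e_1·(1) + e_2·(-2) + e_3·(3) = 0
T: e_1·(-1) + e_2·(1) + e_3·(-1) = 0
Solving this homogeneous linear system for the smallest-integer solution (first nonzero entry positive) gives (1, 2, 1).

(1, 2, 1)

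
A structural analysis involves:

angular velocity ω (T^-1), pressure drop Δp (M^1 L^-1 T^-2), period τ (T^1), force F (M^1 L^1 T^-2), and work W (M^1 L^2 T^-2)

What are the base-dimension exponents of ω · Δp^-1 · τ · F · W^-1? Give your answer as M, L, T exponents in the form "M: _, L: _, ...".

M: -1, L: 0, T: 2

Collect each base-dimension exponent across the product:
  M: (0) − (1) + (0) + (1) − (1) = -1
  L: (0) − (-1) + (0) + (1) − (2) = 0
  T: (-1) − (-2) + (1) + (-2) − (-2) = 2
So the dimensions are [M⁻¹ T²].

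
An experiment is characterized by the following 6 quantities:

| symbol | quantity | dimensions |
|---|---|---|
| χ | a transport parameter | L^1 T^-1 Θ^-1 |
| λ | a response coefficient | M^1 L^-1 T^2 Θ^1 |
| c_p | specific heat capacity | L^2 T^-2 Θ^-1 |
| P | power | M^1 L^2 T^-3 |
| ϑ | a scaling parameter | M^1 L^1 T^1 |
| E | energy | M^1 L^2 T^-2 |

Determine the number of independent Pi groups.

2

There are 6 variables and 4 base dimensions (M, L, T, Θ).
The dimension matrix has rank 4.
Independent dimensionless groups: 6 − 4 = 2.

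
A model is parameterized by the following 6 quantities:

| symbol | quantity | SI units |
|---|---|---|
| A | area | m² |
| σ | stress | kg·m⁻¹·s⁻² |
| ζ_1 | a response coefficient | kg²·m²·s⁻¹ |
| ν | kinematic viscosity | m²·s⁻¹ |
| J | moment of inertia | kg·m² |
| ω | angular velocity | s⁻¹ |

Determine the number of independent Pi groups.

3

There are 6 variables and 3 base dimensions (M, L, T).
The dimension matrix has rank 3.
Independent dimensionless groups: 6 − 3 = 3.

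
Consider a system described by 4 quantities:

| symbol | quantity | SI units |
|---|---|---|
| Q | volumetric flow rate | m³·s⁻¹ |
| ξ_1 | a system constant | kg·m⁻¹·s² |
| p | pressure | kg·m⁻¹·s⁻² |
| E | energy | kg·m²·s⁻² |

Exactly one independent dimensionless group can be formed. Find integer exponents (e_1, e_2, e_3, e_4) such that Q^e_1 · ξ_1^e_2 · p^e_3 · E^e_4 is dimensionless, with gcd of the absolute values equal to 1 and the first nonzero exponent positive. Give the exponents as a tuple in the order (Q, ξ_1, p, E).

(4, 1, 3, -4)

M: e_1·(0) + e_2·(1) + e_3·(1) + e_4·(1) = 0
L: e_1·(3) + e_2·(-1) + e_3·(-1) + e_4·(2) = 0
T: e_1·(-1) + e_2·(2) + e_3·(-2) + e_4·(-2) = 0
Solving this homogeneous linear system for the smallest-integer solution (first nonzero entry positive) gives (4, 1, 3, -4).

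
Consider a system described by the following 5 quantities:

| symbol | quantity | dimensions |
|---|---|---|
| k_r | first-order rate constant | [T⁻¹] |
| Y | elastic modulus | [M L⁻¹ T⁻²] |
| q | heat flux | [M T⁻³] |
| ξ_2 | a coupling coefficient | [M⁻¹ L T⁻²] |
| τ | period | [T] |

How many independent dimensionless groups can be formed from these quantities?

There are 5 variables and 3 base dimensions (M, L, T).
The dimension matrix has rank 3.
Independent dimensionless groups: 5 − 3 = 2.

2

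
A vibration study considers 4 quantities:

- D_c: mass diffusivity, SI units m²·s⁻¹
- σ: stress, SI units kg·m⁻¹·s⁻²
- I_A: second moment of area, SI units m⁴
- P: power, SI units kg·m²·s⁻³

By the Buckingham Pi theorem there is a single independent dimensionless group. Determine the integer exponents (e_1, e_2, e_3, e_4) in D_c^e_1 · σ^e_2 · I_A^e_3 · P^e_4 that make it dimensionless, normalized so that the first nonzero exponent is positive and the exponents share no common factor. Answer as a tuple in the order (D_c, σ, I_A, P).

M: e_1·(0) + e_2·(1) + e_3·(0) + e_4·(1) = 0
L: e_1·(2) + e_2·(-1) + e_3·(4) + e_4·(2) = 0
T: e_1·(-1) + e_2·(-2) + e_3·(0) + e_4·(-3) = 0
Solving this homogeneous linear system for the smallest-integer solution (first nonzero entry positive) gives (4, 4, 1, -4).

(4, 4, 1, -4)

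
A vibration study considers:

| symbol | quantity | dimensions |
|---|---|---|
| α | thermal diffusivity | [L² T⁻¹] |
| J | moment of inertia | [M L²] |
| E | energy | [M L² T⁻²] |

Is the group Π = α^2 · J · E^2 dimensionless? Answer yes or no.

no

Sum the exponent of each base dimension across the product:
  M: 2·[α]_M + [J]_M + 2·[E]_M = 2·(0) + (1) + 2·(1) = 3
  L: 2·[α]_L + [J]_L + 2·[E]_L = 2·(2) + (2) + 2·(2) = 10
  T: 2·[α]_T + [J]_T + 2·[E]_T = 2·(-1) + (0) + 2·(-2) = -6
Net dimensions [M³ L¹⁰ T⁻⁶] ≠ [1] — not dimensionless.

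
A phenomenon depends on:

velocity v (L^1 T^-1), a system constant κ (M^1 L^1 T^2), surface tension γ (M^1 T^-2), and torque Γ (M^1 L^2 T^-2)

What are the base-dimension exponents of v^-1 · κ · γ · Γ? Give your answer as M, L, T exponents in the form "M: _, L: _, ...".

Collect each base-dimension exponent across the product:
  M: −(0) + (1) + (1) + (1) = 3
  L: −(1) + (1) + (0) + (2) = 2
  T: −(-1) + (2) + (-2) + (-2) = -1
So the dimensions are [M³ L² T⁻¹].

M: 3, L: 2, T: -1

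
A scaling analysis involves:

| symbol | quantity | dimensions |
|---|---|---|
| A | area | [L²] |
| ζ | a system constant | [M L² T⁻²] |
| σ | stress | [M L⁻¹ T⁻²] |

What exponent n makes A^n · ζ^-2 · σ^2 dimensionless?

Balance the L exponent: (2)·n from A, plus −2·(2) + 2·(-1) = -6 from the rest, must sum to zero.
2n − 6 = 0, so n = 3.

3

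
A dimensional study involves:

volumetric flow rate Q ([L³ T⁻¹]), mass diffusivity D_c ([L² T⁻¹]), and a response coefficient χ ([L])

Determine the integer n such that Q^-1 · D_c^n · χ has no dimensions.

1

Balance the L exponent: (2)·n from D_c, plus −(3) + (1) = -2 from the rest, must sum to zero.
2n − 2 = 0, so n = 1.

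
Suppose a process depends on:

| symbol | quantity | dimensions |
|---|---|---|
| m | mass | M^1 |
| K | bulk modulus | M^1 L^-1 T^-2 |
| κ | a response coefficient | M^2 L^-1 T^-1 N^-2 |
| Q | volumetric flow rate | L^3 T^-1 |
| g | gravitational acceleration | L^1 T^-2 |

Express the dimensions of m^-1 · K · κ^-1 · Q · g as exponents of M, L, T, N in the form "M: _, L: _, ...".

Collect each base-dimension exponent across the product:
  M: −(1) + (1) − (2) + (0) + (0) = -2
  L: −(0) + (-1) − (-1) + (3) + (1) = 4
  T: −(0) + (-2) − (-1) + (-1) + (-2) = -4
  N: −(0) + (0) − (-2) + (0) + (0) = 2
So the dimensions are [M⁻² L⁴ T⁻⁴ N²].

M: -2, L: 4, T: -4, N: 2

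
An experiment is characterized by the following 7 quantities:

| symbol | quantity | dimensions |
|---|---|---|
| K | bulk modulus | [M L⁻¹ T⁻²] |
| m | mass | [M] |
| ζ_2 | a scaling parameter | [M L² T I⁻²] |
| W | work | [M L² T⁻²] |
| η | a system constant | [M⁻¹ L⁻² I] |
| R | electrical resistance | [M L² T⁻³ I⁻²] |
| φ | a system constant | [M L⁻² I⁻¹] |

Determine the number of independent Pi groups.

There are 7 variables and 4 base dimensions (M, L, T, I).
The dimension matrix has rank 4.
Independent dimensionless groups: 7 − 4 = 3.

3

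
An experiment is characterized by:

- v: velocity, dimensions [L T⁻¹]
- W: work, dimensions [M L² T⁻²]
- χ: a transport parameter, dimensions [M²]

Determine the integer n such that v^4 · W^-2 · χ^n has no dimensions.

Balance the M exponent: (2)·n from χ, plus 4·(0) − 2·(1) = -2 from the rest, must sum to zero.
2n − 2 = 0, so n = 1.

1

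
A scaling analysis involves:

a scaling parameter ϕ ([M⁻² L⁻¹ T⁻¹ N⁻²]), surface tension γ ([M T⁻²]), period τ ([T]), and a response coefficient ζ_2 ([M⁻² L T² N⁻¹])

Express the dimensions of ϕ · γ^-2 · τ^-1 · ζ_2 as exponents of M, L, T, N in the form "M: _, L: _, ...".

M: -6, L: 0, T: 4, N: -3

Collect each base-dimension exponent across the product:
  M: (-2) − 2·(1) − (0) + (-2) = -6
  L: (-1) − 2·(0) − (0) + (1) = 0
  T: (-1) − 2·(-2) − (1) + (2) = 4
  N: (-2) − 2·(0) − (0) + (-1) = -3
So the dimensions are [M⁻⁶ T⁴ N⁻³].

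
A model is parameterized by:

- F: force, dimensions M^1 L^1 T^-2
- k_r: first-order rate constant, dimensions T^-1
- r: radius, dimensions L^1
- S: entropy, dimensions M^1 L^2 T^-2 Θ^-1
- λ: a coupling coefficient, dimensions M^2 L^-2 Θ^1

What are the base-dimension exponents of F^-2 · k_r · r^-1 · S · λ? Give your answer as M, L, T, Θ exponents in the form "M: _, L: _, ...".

Collect each base-dimension exponent across the product:
  M: −2·(1) + (0) − (0) + (1) + (2) = 1
  L: −2·(1) + (0) − (1) + (2) + (-2) = -3
  T: −2·(-2) + (-1) − (0) + (-2) + (0) = 1
  Θ: −2·(0) + (0) − (0) + (-1) + (1) = 0
So the dimensions are [M L⁻³ T].

M: 1, L: -3, T: 1, Θ: 0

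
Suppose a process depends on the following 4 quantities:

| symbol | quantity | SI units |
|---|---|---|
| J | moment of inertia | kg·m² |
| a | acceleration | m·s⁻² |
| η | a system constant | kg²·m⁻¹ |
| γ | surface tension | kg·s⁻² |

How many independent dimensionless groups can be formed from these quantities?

1

There are 4 variables and 3 base dimensions (M, L, T).
The dimension matrix has rank 3.
Independent dimensionless groups: 4 − 3 = 1.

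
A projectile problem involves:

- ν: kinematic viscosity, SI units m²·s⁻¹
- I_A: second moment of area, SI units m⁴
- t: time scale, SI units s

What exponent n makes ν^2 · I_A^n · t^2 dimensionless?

-1

Balance the L exponent: (4)·n from I_A, plus 2·(2) + 2·(0) = 4 from the rest, must sum to zero.
4n + 4 = 0, so n = -1.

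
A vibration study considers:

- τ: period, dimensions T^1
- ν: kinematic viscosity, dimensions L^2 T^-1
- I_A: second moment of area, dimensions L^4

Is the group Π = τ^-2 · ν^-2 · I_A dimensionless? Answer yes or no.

yes

Sum the exponent of each base dimension across the product:
  L: −2·[τ]_L − 2·[ν]_L + [I_A]_L = −2·(0) − 2·(2) + (4) = 0
  T: −2·[τ]_T − 2·[ν]_T + [I_A]_T = −2·(1) − 2·(-1) + (0) = 0
All base exponents vanish — dimensionless.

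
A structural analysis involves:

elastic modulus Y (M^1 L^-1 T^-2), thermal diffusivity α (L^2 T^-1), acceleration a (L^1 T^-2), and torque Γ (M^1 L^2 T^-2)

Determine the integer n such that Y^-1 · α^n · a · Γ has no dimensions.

Balance the L exponent: (2)·n from α, plus −(-1) + (1) + (2) = 4 from the rest, must sum to zero.
2n + 4 = 0, so n = -2.

-2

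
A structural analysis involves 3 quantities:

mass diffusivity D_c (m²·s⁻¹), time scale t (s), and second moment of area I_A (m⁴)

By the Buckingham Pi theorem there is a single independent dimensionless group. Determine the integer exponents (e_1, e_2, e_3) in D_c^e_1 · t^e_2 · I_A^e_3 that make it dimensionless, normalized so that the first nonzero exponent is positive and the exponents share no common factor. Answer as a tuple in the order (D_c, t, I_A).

(2, 2, -1)

L: e_1·(2) + e_2·(0) + e_3·(4) = 0
T: e_1·(-1) + e_2·(1) + e_3·(0) = 0
Solving this homogeneous linear system for the smallest-integer solution (first nonzero entry positive) gives (2, 2, -1).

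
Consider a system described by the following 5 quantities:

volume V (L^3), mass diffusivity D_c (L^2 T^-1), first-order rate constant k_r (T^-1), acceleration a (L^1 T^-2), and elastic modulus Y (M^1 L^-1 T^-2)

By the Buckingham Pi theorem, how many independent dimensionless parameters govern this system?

2

There are 5 variables and 3 base dimensions (M, L, T).
The dimension matrix has rank 3.
Independent dimensionless groups: 5 − 3 = 2.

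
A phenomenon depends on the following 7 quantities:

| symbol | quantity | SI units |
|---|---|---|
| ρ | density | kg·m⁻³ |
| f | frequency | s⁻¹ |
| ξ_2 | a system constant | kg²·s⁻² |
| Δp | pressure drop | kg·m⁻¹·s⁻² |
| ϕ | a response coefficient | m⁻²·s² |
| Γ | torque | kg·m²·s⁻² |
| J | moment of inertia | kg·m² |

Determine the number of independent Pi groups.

4

There are 7 variables and 3 base dimensions (M, L, T).
The dimension matrix has rank 3.
Independent dimensionless groups: 7 − 3 = 4.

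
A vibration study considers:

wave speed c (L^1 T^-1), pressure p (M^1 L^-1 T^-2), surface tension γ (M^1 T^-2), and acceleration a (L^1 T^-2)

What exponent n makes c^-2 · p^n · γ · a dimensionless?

Balance the M exponent: (1)·n from p, plus −2·(0) + (1) + (0) = 1 from the rest, must sum to zero.
n + 1 = 0, so n = -1.

-1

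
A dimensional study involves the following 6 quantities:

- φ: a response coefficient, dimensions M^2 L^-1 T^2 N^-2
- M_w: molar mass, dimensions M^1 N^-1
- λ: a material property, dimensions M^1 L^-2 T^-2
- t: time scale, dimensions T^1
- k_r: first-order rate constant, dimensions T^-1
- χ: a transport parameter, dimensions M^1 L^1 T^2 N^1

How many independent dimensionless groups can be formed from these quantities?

There are 6 variables and 4 base dimensions (M, L, T, N).
The dimension matrix has rank 4.
Independent dimensionless groups: 6 − 4 = 2.

2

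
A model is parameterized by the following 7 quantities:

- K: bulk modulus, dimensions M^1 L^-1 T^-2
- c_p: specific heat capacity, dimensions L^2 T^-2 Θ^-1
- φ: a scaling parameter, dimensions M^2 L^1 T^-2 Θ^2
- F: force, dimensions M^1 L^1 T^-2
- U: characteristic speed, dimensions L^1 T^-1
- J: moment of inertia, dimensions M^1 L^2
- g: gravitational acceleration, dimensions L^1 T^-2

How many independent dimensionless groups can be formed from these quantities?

3

There are 7 variables and 4 base dimensions (M, L, T, Θ).
The dimension matrix has rank 4.
Independent dimensionless groups: 7 − 4 = 3.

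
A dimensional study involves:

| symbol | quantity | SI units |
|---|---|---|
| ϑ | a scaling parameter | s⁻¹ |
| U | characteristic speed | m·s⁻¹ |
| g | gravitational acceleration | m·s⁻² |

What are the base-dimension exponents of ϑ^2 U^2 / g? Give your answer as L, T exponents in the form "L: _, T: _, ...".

L: 1, T: -2

Collect each base-dimension exponent across the product:
  L: 2·(0) + 2·(1) − (1) = 1
  T: 2·(-1) + 2·(-1) − (-2) = -2
So the dimensions are [L T⁻²].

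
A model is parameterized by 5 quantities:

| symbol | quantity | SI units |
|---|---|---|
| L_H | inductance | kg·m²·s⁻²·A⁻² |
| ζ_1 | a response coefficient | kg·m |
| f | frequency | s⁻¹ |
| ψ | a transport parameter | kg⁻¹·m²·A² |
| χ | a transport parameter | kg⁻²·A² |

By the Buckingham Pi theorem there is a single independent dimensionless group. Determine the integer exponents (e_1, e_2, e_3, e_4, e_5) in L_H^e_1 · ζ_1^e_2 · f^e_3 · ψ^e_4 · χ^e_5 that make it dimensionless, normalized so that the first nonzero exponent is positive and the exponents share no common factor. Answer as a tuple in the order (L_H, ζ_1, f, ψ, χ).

M: e_1·(1) + e_2·(1) + e_3·(0) + e_4·(-1) + e_5·(-2) = 0
L: e_1·(2) + e_2·(1) + e_3·(0) + e_4·(2) + e_5·(0) = 0
T: e_1·(-2) + e_2·(0) + e_3·(-1) + e_4·(0) + e_5·(0) = 0
I: e_1·(-2) + e_2·(0) + e_3·(0) + e_4·(2) + e_5·(2) = 0
Solving this homogeneous linear system for the smallest-integer solution (first nonzero entry positive) gives (1, 4, -2, -3, 4).

(1, 4, -2, -3, 4)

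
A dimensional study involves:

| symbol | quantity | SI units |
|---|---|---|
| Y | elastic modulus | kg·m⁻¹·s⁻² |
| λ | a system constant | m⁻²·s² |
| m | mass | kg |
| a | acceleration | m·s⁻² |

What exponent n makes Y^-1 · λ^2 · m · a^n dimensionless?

Balance the L exponent: (1)·n from a, plus −(-1) + 2·(-2) + (0) = -3 from the rest, must sum to zero.
n − 3 = 0, so n = 3.

3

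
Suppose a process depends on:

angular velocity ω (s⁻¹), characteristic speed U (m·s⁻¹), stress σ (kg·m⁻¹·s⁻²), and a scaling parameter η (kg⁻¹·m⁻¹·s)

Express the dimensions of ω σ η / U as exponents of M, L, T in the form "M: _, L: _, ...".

M: 0, L: -3, T: -1

Collect each base-dimension exponent across the product:
  M: (0) − (0) + (1) + (-1) = 0
  L: (0) − (1) + (-1) + (-1) = -3
  T: (-1) − (-1) + (-2) + (1) = -1
So the dimensions are [L⁻³ T⁻¹].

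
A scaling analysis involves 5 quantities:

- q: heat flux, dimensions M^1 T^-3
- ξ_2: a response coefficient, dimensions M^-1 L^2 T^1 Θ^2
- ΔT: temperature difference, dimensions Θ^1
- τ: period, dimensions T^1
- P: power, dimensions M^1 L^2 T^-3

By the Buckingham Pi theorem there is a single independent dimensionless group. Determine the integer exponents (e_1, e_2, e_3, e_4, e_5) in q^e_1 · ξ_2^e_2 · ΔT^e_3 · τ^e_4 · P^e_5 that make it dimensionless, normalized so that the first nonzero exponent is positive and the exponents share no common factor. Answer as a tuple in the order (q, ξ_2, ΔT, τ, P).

(2, 1, -2, 2, -1)

M: e_1·(1) + e_2·(-1) + e_3·(0) + e_4·(0) + e_5·(1) = 0
L: e_1·(0) + e_2·(2) + e_3·(0) + e_4·(0) + e_5·(2) = 0
T: e_1·(-3) + e_2·(1) + e_3·(0) + e_4·(1) + e_5·(-3) = 0
Θ: e_1·(0) + e_2·(2) + e_3·(1) + e_4·(0) + e_5·(0) = 0
Solving this homogeneous linear system for the smallest-integer solution (first nonzero entry positive) gives (2, 1, -2, 2, -1).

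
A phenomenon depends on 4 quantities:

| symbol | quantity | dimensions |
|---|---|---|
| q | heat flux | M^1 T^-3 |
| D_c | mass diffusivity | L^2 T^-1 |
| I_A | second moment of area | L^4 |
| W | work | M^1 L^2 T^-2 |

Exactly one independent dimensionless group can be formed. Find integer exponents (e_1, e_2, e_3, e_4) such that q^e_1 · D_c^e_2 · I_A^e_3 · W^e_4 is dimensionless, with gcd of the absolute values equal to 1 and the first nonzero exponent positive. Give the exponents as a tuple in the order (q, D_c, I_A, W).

M: e_1·(1) + e_2·(0) + e_3·(0) + e_4·(1) = 0
L: e_1·(0) + e_2·(2) + e_3·(4) + e_4·(2) = 0
T: e_1·(-3) + e_2·(-1) + e_3·(0) + e_4·(-2) = 0
Solving this homogeneous linear system for the smallest-integer solution (first nonzero entry positive) gives (1, -1, 1, -1).

(1, -1, 1, -1)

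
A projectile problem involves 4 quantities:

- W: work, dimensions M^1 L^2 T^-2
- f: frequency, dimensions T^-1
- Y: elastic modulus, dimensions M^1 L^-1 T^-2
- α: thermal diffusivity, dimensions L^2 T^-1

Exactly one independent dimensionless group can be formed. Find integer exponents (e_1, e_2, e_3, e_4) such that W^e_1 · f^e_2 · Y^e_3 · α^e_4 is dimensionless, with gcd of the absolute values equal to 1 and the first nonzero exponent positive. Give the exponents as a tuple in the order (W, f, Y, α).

M: e_1·(1) + e_2·(0) + e_3·(1) + e_4·(0) = 0
L: e_1·(2) + e_2·(0) + e_3·(-1) + e_4·(2) = 0
T: e_1·(-2) + e_2·(-1) + e_3·(-2) + e_4·(-1) = 0
Solving this homogeneous linear system for the smallest-integer solution (first nonzero entry positive) gives (2, 3, -2, -3).

(2, 3, -2, -3)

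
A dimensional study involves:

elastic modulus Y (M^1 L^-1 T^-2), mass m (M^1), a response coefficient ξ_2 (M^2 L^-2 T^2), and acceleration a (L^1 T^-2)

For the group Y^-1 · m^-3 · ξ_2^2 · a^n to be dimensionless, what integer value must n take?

3

Balance the L exponent: (1)·n from a, plus −(-1) − 3·(0) + 2·(-2) = -3 from the rest, must sum to zero.
n − 3 = 0, so n = 3.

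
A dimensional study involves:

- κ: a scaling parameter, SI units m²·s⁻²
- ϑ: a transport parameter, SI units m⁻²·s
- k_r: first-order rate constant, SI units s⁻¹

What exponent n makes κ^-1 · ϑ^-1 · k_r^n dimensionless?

Balance the T exponent: (-1)·n from k_r, plus −(-2) − (1) = 1 from the rest, must sum to zero.
−n + 1 = 0, so n = 1.

1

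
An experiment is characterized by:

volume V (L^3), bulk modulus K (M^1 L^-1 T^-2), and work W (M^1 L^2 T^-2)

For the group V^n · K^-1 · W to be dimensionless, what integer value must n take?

Balance the L exponent: (3)·n from V, plus −(-1) + (2) = 3 from the rest, must sum to zero.
3n + 3 = 0, so n = -1.

-1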